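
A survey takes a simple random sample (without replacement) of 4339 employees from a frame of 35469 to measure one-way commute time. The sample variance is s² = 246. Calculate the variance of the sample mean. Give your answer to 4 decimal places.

Under SRS without replacement, Var(ȳ) = (1 − f)·s²/n with f = n/N = 4339/35469 = 0.12233218.
Var(ȳ) = (1 − 0.12233218)·246/4339 = 0.87766782·0.056695091 = 0.049759457.

0.0498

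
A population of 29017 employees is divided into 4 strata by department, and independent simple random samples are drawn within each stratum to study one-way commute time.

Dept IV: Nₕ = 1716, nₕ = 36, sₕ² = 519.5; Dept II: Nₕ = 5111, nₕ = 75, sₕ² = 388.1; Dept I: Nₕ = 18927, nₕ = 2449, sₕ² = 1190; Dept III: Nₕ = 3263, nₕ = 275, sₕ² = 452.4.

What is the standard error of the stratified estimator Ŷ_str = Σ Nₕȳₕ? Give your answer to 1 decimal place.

Var(Ŷ_str) = Σₕ Nₕ²(1 − fₕ)sₕ²/nₕ.
Dept IV: 1716²·(1 − 36/1716)·519.5/36 = 4.160156 × 10^7.
Dept II: 5111²·(1 − 75/5111)·388.1/75 = 1.3319072 × 10^8.
Dept I: 18927²·(1 − 2449/18927)·1190/2449 = 1.5154599 × 10^8.
Dept III: 3263²·(1 − 275/3263)·452.4/275 = 1.603938 × 10^7.
Sum = 3.4237765 × 10^8.
SE = √(3.4237765 × 10^8) = 18503.4.

18503.4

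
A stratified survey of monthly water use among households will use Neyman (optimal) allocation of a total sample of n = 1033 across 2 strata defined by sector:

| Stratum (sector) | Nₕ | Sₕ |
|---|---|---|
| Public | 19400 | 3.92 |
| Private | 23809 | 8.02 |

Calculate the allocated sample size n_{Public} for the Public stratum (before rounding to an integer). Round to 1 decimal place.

Neyman allocation: nₕ = n·NₕSₕ / Σⱼ NⱼSⱼ.
Σ NⱼSⱼ = 19400·3.92 + 23809·8.02 = 266996.18.
n_{Public} = 1033·19400·3.92 / 266996.18 = 294.2.

294.2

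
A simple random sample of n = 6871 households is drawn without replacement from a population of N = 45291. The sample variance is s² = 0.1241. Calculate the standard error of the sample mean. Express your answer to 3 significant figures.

Under SRS without replacement, Var(ȳ) = (1 − f)·s²/n with f = n/N = 6871/45291 = 0.15170784.
Var(ȳ) = (1 − 0.15170784)·0.1241/6871 = 0.84829216·1.8061418 × 10^-5 = 1.5321359 × 10^-5.
SE(ȳ) = √(1.5321359 × 10^-5) = 0.00391.

0.00391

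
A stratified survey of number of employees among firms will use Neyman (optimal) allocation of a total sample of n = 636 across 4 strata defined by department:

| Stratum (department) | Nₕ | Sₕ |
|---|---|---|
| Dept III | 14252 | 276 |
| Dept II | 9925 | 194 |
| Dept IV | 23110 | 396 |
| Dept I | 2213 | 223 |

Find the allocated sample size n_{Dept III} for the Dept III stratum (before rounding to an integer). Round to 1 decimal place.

161.4

Neyman allocation: nₕ = n·NₕSₕ / Σⱼ NⱼSⱼ.
Σ NⱼSⱼ = 14252·276 + 9925·194 + 23110·396 + 2213·223 = 1.5504061 × 10^7.
n_{Dept III} = 636·14252·276 / (1.5504061 × 10^7) = 161.4.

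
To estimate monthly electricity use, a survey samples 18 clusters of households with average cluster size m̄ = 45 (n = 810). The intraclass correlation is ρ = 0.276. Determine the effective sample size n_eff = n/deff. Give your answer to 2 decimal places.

deff = 1 + (45 − 1)·0.276 = 1 + 12.144 = 13.144.
n_eff = 810 / 13.144 = 61.63.

61.63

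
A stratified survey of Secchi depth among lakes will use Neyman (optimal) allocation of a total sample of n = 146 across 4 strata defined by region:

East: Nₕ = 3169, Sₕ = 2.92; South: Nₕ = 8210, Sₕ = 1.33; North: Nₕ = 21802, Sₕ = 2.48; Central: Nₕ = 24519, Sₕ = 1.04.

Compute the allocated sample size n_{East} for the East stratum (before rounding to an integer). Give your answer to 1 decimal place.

Neyman allocation: nₕ = n·NₕSₕ / Σⱼ NⱼSⱼ.
Σ NⱼSⱼ = 3169·2.92 + 8210·1.33 + 21802·2.48 + 24519·1.04 = 99741.5.
n_{East} = 146·3169·2.92 / 99741.5 = 13.5.

13.5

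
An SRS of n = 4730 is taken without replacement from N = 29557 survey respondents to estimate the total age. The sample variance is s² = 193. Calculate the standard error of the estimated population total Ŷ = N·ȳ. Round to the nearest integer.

5472

Var(Ŷ) = N²·Var(ȳ) = N²·(1 − n/N)·s²/n.
f = 4730/29557 = 0.16002977; Var(ȳ) = 0.83997023·193/4730 = 0.034273627.
Var(Ŷ) = 29557² · 0.034273627 = 2.9941997 × 10^7.
SE(Ŷ) = √(2.9941997 × 10^7) = 5472.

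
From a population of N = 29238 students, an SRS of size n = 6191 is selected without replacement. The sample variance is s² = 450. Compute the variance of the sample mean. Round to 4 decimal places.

Under SRS without replacement, Var(ȳ) = (1 − f)·s²/n with f = n/N = 6191/29238 = 0.21174499.
Var(ȳ) = (1 − 0.21174499)·450/6191 = 0.78825501·0.072686157 = 0.057295228.

0.0573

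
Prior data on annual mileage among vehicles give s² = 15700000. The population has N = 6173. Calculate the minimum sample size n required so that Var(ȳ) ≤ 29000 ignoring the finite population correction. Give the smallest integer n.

Without fpc, n₀ = s²/D = 15700000/29000 = 541.3793.
Rounding up, n = 542.

542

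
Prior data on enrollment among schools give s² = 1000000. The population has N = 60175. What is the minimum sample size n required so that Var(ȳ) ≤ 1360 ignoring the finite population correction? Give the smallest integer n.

736

Without fpc, n₀ = s²/D = 1000000/1360 = 735.2941.
Rounding up, n = 736.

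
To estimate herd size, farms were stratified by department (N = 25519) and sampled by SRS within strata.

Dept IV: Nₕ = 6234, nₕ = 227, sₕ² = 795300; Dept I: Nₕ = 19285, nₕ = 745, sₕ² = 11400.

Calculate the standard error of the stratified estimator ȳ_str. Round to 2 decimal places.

14.49

Var(ȳ_str) = Σₕ Wₕ²(1 − fₕ)sₕ²/nₕ with Wₕ = Nₕ/N, N = 25519.
Dept IV: Wₕ = 0.24428857; term = 0.24428857²·(1 − 0.03641322)·795300/227 = 201.46623.
Dept I: Wₕ = 0.75571143; term = 0.75571143²·(1 − 0.03863106)·11400/745 = 8.4013804.
Sum = 209.86761.
SE = √(209.86761) = 14.49.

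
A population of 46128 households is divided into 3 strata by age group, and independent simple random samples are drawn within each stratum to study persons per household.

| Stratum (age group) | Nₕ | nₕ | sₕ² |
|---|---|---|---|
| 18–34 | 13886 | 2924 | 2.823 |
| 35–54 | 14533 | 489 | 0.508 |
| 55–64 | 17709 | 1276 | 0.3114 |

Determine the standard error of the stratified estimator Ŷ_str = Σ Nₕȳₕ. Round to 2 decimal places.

655.75

Var(Ŷ_str) = Σₕ Nₕ²(1 − fₕ)sₕ²/nₕ.
18–34: 13886²·(1 − 2924/13886)·2.823/2924 = 146960.45.
35–54: 14533²·(1 − 489/14533)·0.508/489 = 212031.77.
55–64: 17709²·(1 − 1276/17709)·0.3114/1276 = 71019.699.
Sum = 430011.92.
SE = √(430011.92) = 655.75.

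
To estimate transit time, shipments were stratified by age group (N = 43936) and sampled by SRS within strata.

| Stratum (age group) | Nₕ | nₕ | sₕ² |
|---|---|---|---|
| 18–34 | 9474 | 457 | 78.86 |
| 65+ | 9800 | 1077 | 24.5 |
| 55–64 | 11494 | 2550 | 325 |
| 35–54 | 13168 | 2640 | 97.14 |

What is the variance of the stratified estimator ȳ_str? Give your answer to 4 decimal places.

0.0181

Var(ȳ_str) = Σₕ Wₕ²(1 − fₕ)sₕ²/nₕ with Wₕ = Nₕ/N, N = 43936.
18–34: Wₕ = 0.21563183; term = 0.21563183²·(1 − 0.04823728)·78.86/457 = 0.0076365112.
65+: Wₕ = 0.22305171; term = 0.22305171²·(1 − 0.10989796)·24.5/1077 = 0.0010073985.
55–64: Wₕ = 0.26160779; term = 0.26160779²·(1 − 0.22185488)·325/2550 = 0.0067874264.
35–54: Wₕ = 0.29970867; term = 0.29970867²·(1 − 0.20048603)·97.14/2640 = 0.0026425234.
Sum = 0.01807386.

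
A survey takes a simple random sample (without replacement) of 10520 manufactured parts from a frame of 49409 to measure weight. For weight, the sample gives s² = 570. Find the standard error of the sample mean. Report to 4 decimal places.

Under SRS without replacement, Var(ȳ) = (1 − f)·s²/n with f = n/N = 10520/49409 = 0.21291668.
Var(ȳ) = (1 − 0.21291668)·570/10520 = 0.78708332·0.05418251 = 0.04264615.
SE(ȳ) = √(0.04264615) = 0.2065.

0.2065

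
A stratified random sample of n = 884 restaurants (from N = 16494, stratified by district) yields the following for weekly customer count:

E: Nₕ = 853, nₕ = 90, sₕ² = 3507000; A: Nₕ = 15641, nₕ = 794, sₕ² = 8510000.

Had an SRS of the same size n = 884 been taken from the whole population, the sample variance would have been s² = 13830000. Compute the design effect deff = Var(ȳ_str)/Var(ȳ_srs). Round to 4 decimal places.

0.6242

Var(ȳ_str) = Σ Wₕ²(1−fₕ)sₕ²/nₕ with Wₕ = Nₕ/16494:
  E: (853/16494)²·(1−90/853)·3507000/90 = 93.221233
  A: (15641/16494)²·(1−794/15641)·8510000/794 = 9148.7193
  → Var(ȳ_str) = 9241.9405.
Var(ȳ_srs) = (1 − 884/16494)·13830000/884 = 14806.31.
deff = 9241.9405 / 14806.31 = 0.6242.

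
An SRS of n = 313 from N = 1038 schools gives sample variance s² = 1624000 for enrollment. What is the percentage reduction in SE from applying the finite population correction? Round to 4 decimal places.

f = n/N = 313/1038 = 0.30154143.
SE_no-fpc = √(s²/n) = 72.031232; SE_fpc = √((1−f)s²/n) = 60.199262.
Ratio = √(1−f) = 0.83573834. Reduction = 100·(1 − 0.83573834) = 16.4262%.

16.4262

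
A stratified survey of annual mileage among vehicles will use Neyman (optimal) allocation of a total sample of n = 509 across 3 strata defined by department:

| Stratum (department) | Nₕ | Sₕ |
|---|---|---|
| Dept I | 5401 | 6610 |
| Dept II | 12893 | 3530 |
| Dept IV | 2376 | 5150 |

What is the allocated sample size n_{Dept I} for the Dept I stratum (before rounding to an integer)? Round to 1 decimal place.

Neyman allocation: nₕ = n·NₕSₕ / Σⱼ NⱼSⱼ.
Σ NⱼSⱼ = 5401·6610 + 12893·3530 + 2376·5150 = 9.34493 × 10^7.
n_{Dept I} = 509·5401·6610 / (9.34493 × 10^7) = 194.5.

194.5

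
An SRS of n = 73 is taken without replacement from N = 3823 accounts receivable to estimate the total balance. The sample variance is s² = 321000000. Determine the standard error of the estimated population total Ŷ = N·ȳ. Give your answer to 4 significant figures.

7.940 × 10^6

Var(Ŷ) = N²·Var(ȳ) = N²·(1 − n/N)·s²/n.
f = 73/3823 = 0.01909495; Var(ȳ) = 0.98090505·321000000/73 = 4.3132948 × 10^6.
Var(Ŷ) = 3823² · (4.3132948 × 10^6) = 6.3040223 × 10^13.
SE(Ŷ) = √(6.3040223 × 10^13) = 7.940 × 10^6.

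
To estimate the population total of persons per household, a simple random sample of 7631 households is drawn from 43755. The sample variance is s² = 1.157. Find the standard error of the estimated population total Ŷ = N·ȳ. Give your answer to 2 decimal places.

489.54

Var(Ŷ) = N²·Var(ȳ) = N²·(1 − n/N)·s²/n.
f = 7631/43755 = 0.17440293; Var(ȳ) = 0.82559707·1.157/7631 = 1.2517571 × 10^-4.
Var(Ŷ) = 43755² · (1.2517571 × 10^-4) = 239648.9.
SE(Ŷ) = √(239648.9) = 489.54.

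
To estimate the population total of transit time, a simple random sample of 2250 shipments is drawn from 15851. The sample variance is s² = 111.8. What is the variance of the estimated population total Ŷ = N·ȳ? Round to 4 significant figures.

1.071 × 10^7

Var(Ŷ) = N²·Var(ȳ) = N²·(1 − n/N)·s²/n.
f = 2250/15851 = 0.14194688; Var(ȳ) = 0.85805312·111.8/2250 = 0.042635706.
Var(Ŷ) = 15851² · 0.042635706 = 1.07124 × 10^7.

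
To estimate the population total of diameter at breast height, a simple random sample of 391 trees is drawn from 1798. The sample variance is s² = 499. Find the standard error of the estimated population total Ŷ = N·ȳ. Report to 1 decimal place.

1796.8

Var(Ŷ) = N²·Var(ȳ) = N²·(1 − n/N)·s²/n.
f = 391/1798 = 0.21746385; Var(ȳ) = 0.78253615·499/391 = 0.99868424.
Var(Ŷ) = 1798² · 0.99868424 = 3.2285504 × 10^6.
SE(Ŷ) = √(3.2285504 × 10^6) = 1796.8.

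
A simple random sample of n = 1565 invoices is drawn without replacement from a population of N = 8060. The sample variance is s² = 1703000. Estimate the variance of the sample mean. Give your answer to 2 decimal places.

Under SRS without replacement, Var(ȳ) = (1 − f)·s²/n with f = n/N = 1565/8060 = 0.19416873.
Var(ȳ) = (1 − 0.19416873)·1703000/1565 = 0.80583127·1088.1789 = 876.88859.

876.89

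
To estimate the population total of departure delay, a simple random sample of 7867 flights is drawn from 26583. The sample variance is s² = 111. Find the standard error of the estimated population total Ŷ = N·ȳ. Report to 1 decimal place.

2649.5

Var(Ŷ) = N²·Var(ȳ) = N²·(1 − n/N)·s²/n.
f = 7867/26583 = 0.29594101; Var(ȳ) = 0.70405899·111/7867 = 0.0099339707.
Var(Ŷ) = 26583² · 0.0099339707 = 7.0198989 × 10^6.
SE(Ŷ) = √(7.0198989 × 10^6) = 2649.5.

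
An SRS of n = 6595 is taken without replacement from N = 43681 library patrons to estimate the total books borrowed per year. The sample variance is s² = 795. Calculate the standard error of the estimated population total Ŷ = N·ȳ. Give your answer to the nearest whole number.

13974

Var(Ŷ) = N²·Var(ȳ) = N²·(1 − n/N)·s²/n.
f = 6595/43681 = 0.15098098; Var(ȳ) = 0.84901902·795/6595 = 0.10234574.
Var(Ŷ) = 43681² · 0.10234574 = 1.9527872 × 10^8.
SE(Ŷ) = √(1.9527872 × 10^8) = 13974.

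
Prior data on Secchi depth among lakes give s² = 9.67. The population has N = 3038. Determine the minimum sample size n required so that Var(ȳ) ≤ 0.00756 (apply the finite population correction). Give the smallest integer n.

901

Without fpc, n₀ = s²/D = 9.67/0.00756 = 1279.1005.
With fpc, (1 − n/N)·s²/n ≤ D requires n ≥ n₀/(1 + n₀/N) = 1279.1005/(1 + 1279.1005/3038) = 900.1197.
Rounding up, n = 901.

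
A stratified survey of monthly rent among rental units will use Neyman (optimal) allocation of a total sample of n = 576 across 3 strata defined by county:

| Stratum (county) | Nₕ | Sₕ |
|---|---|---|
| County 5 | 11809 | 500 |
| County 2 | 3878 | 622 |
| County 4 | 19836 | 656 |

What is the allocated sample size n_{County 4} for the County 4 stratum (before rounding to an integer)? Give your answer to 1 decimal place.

Neyman allocation: nₕ = n·NₕSₕ / Σⱼ NⱼSⱼ.
Σ NⱼSⱼ = 11809·500 + 3878·622 + 19836·656 = 2.1329032 × 10^7.
n_{County 4} = 576·19836·656 / (2.1329032 × 10^7) = 351.4.

351.4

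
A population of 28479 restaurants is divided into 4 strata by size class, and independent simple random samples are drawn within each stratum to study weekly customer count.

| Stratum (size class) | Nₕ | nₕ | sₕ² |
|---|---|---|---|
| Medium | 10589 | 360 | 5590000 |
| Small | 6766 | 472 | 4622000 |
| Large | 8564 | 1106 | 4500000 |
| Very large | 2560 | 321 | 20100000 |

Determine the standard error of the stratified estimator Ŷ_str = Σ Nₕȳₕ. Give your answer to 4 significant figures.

1.649 × 10^6

Var(Ŷ_str) = Σₕ Nₕ²(1 − fₕ)sₕ²/nₕ.
Medium: 10589²·(1 − 360/10589)·5590000/360 = 1.6818894 × 10^12.
Small: 6766²·(1 − 472/6766)·4622000/472 = 4.170102 × 10^11.
Large: 8564²·(1 − 1106/8564)·4500000/1106 = 2.5987017 × 10^11.
Very large: 2560²·(1 − 321/2560)·20100000/321 = 3.5890961 × 10^11.
Sum = 2.7176794 × 10^12.
SE = √(2.7176794 × 10^12) = 1.649 × 10^6.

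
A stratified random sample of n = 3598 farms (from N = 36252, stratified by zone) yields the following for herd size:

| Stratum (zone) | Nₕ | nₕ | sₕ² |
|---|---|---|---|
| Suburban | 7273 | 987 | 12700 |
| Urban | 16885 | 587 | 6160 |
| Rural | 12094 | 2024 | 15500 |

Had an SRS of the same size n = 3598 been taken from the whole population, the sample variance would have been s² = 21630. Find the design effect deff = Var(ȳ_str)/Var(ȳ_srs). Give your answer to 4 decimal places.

0.6195

Var(ȳ_str) = Σ Wₕ²(1−fₕ)sₕ²/nₕ with Wₕ = Nₕ/36252:
  Suburban: (7273/36252)²·(1−987/7273)·12700/987 = 0.44762114
  Urban: (16885/36252)²·(1−587/16885)·6160/587 = 2.1974249
  Rural: (12094/36252)²·(1−2024/12094)·15500/2024 = 0.70967038
  → Var(ȳ_str) = 3.3547164.
Var(ȳ_srs) = (1 − 3598/36252)·21630/3598 = 5.4150164.
deff = 3.3547164 / 5.4150164 = 0.6195.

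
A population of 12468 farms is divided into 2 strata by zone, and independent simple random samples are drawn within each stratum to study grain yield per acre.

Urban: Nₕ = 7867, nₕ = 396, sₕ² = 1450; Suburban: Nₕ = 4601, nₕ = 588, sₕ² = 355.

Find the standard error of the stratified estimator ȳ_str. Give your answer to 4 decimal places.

1.2067

Var(ȳ_str) = Σₕ Wₕ²(1 − fₕ)sₕ²/nₕ with Wₕ = Nₕ/N, N = 12468.
Urban: Wₕ = 0.63097530; term = 0.63097530²·(1 − 0.05033685)·1450/396 = 1.3844176.
Suburban: Wₕ = 0.36902470; term = 0.36902470²·(1 − 0.12779830)·355/588 = 0.071709853.
Sum = 1.4561275.
SE = √(1.4561275) = 1.2067.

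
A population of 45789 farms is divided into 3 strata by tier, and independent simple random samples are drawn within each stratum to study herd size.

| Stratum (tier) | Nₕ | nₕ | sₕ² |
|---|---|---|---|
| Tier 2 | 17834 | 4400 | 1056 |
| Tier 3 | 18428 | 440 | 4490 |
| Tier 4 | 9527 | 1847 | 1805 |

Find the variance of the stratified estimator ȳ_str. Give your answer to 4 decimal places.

1.6749

Var(ȳ_str) = Σₕ Wₕ²(1 − fₕ)sₕ²/nₕ with Wₕ = Nₕ/N, N = 45789.
Tier 2: Wₕ = 0.38948219; term = 0.38948219²·(1 − 0.24671975)·1056/4400 = 0.027424772.
Tier 3: Wₕ = 0.40245474; term = 0.40245474²·(1 − 0.02387671)·4490/440 = 1.6133642.
Tier 4: Wₕ = 0.20806307; term = 0.20806307²·(1 − 0.19387005)·1805/1847 = 0.034104005.
Sum = 1.674893.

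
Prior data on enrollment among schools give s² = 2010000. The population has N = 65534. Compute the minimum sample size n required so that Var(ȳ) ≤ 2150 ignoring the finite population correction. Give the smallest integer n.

Without fpc, n₀ = s²/D = 2010000/2150 = 934.8837.
Rounding up, n = 935.

935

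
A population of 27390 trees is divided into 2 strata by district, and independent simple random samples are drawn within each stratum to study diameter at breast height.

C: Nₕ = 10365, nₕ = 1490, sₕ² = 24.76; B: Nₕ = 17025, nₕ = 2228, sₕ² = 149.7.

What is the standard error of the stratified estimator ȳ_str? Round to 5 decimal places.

Var(ȳ_str) = Σₕ Wₕ²(1 − fₕ)sₕ²/nₕ with Wₕ = Nₕ/N, N = 27390.
C: Wₕ = 0.37842278; term = 0.37842278²·(1 − 0.14375301)·24.76/1490 = 0.0020375955.
B: Wₕ = 0.62157722; term = 0.62157722²·(1 − 0.13086637)·149.7/2228 = 0.022562299.
Sum = 0.024599895.
SE = √(0.024599895) = 0.15684.

0.15684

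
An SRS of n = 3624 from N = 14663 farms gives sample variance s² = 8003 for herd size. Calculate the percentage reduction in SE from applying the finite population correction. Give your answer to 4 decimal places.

13.2332

f = n/N = 3624/14663 = 0.24715270.
SE_no-fpc = √(s²/n) = 1.4860462; SE_fpc = √((1−f)s²/n) = 1.2893944.
Ratio = √(1−f) = 0.86766774. Reduction = 100·(1 − 0.86766774) = 13.2332%.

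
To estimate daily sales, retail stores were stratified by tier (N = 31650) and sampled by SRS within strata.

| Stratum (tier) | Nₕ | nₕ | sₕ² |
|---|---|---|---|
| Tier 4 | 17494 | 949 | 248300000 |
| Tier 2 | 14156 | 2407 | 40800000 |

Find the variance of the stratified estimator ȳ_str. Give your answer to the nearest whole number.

78414

Var(ȳ_str) = Σₕ Wₕ²(1 − fₕ)sₕ²/nₕ with Wₕ = Nₕ/N, N = 31650.
Tier 4: Wₕ = 0.55273302; term = 0.55273302²·(1 − 0.05424717)·248300000/949 = 75599.509.
Tier 2: Wₕ = 0.44726698; term = 0.44726698²·(1 − 0.17003391)·40800000/2407 = 2814.35.
Sum = 78413.859.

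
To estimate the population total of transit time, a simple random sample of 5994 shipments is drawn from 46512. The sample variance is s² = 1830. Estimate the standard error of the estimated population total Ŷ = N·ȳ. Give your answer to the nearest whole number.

Var(Ŷ) = N²·Var(ȳ) = N²·(1 − n/N)·s²/n.
f = 5994/46512 = 0.12886997; Var(ȳ) = 0.87113003·1830/5994 = 0.26596062.
Var(Ŷ) = 46512² · 0.26596062 = 5.753702 × 10^8.
SE(Ŷ) = √(5.753702 × 10^8) = 23987.

23987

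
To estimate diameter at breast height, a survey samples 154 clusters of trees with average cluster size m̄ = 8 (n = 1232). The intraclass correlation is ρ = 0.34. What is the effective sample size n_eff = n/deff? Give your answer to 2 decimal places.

364.50

deff = 1 + (8 − 1)·0.34 = 1 + 2.38 = 3.38.
n_eff = 1232 / 3.38 = 364.50.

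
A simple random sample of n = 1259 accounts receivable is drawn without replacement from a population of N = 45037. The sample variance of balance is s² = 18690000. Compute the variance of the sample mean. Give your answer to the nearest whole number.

Under SRS without replacement, Var(ȳ) = (1 − f)·s²/n with f = n/N = 1259/45037 = 0.02795479.
Var(ȳ) = (1 − 0.02795479)·18690000/1259 = 0.97204521·14845.115 = 14430.123.

14430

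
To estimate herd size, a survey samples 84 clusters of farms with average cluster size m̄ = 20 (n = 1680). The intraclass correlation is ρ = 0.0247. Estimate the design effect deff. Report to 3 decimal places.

deff = 1 + (20 − 1)·0.0247 = 1 + 0.4693 = 1.4693.

1.469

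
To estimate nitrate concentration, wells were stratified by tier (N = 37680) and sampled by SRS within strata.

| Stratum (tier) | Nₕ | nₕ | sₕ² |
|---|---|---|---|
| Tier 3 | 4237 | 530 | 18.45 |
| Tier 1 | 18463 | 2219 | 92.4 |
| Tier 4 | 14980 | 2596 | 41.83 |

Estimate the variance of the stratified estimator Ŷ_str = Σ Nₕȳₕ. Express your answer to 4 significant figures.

1.602 × 10^7

Var(Ŷ_str) = Σₕ Nₕ²(1 − fₕ)sₕ²/nₕ.
Tier 3: 4237²·(1 − 530/4237)·18.45/530 = 546766.06.
Tier 1: 18463²·(1 − 2219/18463)·92.4/2219 = 1.248849 × 10^7.
Tier 4: 14980²·(1 − 2596/14980)·41.83/2596 = 2.9892066 × 10^6.
Sum = 1.6024463 × 10^7.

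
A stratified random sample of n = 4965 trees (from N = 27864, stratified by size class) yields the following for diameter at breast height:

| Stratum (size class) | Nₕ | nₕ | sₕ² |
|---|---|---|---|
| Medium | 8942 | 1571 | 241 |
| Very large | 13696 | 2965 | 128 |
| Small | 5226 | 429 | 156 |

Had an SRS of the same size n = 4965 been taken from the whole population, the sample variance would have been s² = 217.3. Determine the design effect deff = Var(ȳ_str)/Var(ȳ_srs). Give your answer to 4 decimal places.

Var(ȳ_str) = Σ Wₕ²(1−fₕ)sₕ²/nₕ with Wₕ = Nₕ/27864:
  Medium: (8942/27864)²·(1−1571/8942)·241/1571 = 0.013023119
  Very large: (13696/27864)²·(1−2965/13696)·128/2965 = 0.008172074
  Small: (5226/27864)²·(1−429/5226)·156/429 = 0.01174139
  → Var(ȳ_str) = 0.032936583.
Var(ȳ_srs) = (1 − 4965/27864)·217.3/4965 = 0.035967771.
deff = 0.032936583 / 0.035967771 = 0.9157.

0.9157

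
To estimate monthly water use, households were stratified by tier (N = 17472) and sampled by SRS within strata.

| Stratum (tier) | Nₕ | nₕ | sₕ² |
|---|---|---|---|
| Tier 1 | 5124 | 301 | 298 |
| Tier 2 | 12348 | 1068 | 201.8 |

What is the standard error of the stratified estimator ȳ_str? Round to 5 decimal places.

0.40787

Var(ȳ_str) = Σₕ Wₕ²(1 − fₕ)sₕ²/nₕ with Wₕ = Nₕ/N, N = 17472.
Tier 1: Wₕ = 0.29326923; term = 0.29326923²·(1 − 0.05874317)·298/301 = 0.080147671.
Tier 2: Wₕ = 0.70673077; term = 0.70673077²·(1 − 0.08649174)·201.8/1068 = 0.08621253.
Sum = 0.1663602.
SE = √(0.1663602) = 0.40787.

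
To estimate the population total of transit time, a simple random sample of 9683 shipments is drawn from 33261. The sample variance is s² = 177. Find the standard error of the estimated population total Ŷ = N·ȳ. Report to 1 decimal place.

Var(Ŷ) = N²·Var(ȳ) = N²·(1 − n/N)·s²/n.
f = 9683/33261 = 0.29112173; Var(ȳ) = 0.70887827·177/9683 = 0.012957911.
Var(Ŷ) = 33261² · 0.012957911 = 1.4335261 × 10^7.
SE(Ŷ) = √(1.4335261 × 10^7) = 3786.2.

3786.2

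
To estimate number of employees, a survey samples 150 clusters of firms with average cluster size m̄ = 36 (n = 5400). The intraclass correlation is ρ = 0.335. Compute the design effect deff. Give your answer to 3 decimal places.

12.725

deff = 1 + (36 − 1)·0.335 = 1 + 11.725 = 12.725.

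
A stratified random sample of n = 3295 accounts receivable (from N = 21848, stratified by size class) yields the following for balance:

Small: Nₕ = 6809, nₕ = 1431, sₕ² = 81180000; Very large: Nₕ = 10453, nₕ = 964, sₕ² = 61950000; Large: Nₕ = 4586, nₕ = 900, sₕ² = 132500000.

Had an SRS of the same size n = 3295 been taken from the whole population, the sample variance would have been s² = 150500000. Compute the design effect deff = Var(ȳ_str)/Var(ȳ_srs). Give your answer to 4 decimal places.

0.5909

Var(ȳ_str) = Σ Wₕ²(1−fₕ)sₕ²/nₕ with Wₕ = Nₕ/21848:
  Small: (6809/21848)²·(1−1431/6809)·81180000/1431 = 4352.0129
  Very large: (10453/21848)²·(1−964/10453)·61950000/964 = 13353.721
  Large: (4586/21848)²·(1−900/4586)·132500000/900 = 5213.62
  → Var(ȳ_str) = 22919.354.
Var(ȳ_srs) = (1 − 3295/21848)·150500000/3295 = 38786.763.
deff = 22919.354 / 38786.763 = 0.5909.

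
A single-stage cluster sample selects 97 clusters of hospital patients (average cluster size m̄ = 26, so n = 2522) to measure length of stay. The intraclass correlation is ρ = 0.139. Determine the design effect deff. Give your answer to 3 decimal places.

4.475

deff = 1 + (26 − 1)·0.139 = 1 + 3.475 = 4.475.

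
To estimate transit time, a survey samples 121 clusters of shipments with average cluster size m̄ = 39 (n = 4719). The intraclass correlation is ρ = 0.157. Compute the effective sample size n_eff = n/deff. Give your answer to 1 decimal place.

677.4

deff = 1 + (39 − 1)·0.157 = 1 + 5.966 = 6.966.
n_eff = 4719 / 6.966 = 677.4.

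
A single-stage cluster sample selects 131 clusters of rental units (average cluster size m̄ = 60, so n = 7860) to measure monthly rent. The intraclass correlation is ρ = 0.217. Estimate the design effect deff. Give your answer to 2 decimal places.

deff = 1 + (60 − 1)·0.217 = 1 + 12.803 = 13.803.

13.80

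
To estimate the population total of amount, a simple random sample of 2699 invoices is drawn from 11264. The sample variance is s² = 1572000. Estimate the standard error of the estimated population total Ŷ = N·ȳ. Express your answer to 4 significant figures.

237000

Var(Ŷ) = N²·Var(ȳ) = N²·(1 − n/N)·s²/n.
f = 2699/11264 = 0.23961293; Var(ȳ) = 0.76038707·1572000/2699 = 442.87828.
Var(Ŷ) = 11264² · 442.87828 = 5.6191376 × 10^10.
SE(Ŷ) = √(5.6191376 × 10^10) = 237000.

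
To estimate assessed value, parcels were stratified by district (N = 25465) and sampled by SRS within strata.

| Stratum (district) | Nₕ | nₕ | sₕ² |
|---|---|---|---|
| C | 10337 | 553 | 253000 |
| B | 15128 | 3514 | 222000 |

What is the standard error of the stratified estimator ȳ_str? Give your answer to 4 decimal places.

9.4059

Var(ȳ_str) = Σₕ Wₕ²(1 − fₕ)sₕ²/nₕ with Wₕ = Nₕ/N, N = 25465.
C: Wₕ = 0.40592971; term = 0.40592971²·(1 − 0.05349715)·253000/553 = 71.354109.
B: Wₕ = 0.59407029; term = 0.59407029²·(1 − 0.23228451)·222000/3514 = 17.116982.
Sum = 88.471091.
SE = √(88.471091) = 9.4059.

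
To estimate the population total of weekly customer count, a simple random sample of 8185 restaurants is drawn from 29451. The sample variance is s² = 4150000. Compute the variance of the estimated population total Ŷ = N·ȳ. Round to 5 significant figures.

3.1755 × 10^11

Var(Ŷ) = N²·Var(ȳ) = N²·(1 − n/N)·s²/n.
f = 8185/29451 = 0.27791926; Var(ȳ) = 0.72208074·4150000/8185 = 366.11302.
Var(Ŷ) = 29451² · 366.11302 = 3.175523 × 10^11.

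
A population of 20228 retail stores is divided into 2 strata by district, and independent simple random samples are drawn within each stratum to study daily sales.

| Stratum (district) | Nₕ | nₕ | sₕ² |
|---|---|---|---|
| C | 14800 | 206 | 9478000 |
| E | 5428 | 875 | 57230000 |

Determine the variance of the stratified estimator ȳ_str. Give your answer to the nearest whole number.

Var(ȳ_str) = Σₕ Wₕ²(1 − fₕ)sₕ²/nₕ with Wₕ = Nₕ/N, N = 20228.
C: Wₕ = 0.73165909; term = 0.73165909²·(1 − 0.01391892)·9478000/206 = 24287.323.
E: Wₕ = 0.26834091; term = 0.26834091²·(1 − 0.16120118)·57230000/875 = 3950.4566.
Sum = 28237.78.

28238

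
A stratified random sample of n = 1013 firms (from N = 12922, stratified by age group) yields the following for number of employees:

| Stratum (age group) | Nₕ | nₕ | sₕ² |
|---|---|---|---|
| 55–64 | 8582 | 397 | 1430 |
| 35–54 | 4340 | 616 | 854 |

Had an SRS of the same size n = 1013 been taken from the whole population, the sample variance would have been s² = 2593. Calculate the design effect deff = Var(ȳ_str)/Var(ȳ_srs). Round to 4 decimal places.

Var(ȳ_str) = Σ Wₕ²(1−fₕ)sₕ²/nₕ with Wₕ = Nₕ/12922:
  55–64: (8582/12922)²·(1−397/8582)·1430/397 = 1.5152813
  35–54: (4340/12922)²·(1−616/4340)·854/616 = 0.13418905
  → Var(ȳ_str) = 1.6494704.
Var(ȳ_srs) = (1 − 1013/12922)·2593/1013 = 2.3590581.
deff = 1.6494704 / 2.3590581 = 0.6992.

0.6992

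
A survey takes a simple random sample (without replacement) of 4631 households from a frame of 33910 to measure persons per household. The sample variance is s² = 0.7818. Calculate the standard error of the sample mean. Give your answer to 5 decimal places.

Under SRS without replacement, Var(ȳ) = (1 − f)·s²/n with f = n/N = 4631/33910 = 0.13656738.
Var(ȳ) = (1 − 0.13656738)·0.7818/4631 = 0.86343262·1.6881883 × 10^-4 = 1.4576368 × 10^-4.
SE(ȳ) = √(1.4576368 × 10^-4) = 0.01207.

0.01207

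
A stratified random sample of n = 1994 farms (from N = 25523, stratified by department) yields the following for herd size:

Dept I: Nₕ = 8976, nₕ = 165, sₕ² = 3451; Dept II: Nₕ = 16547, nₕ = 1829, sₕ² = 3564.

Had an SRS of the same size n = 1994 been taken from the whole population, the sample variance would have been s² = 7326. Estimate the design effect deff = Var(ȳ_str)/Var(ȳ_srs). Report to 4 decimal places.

0.9648

Var(ȳ_str) = Σ Wₕ²(1−fₕ)sₕ²/nₕ with Wₕ = Nₕ/25523:
  Dept I: (8976/25523)²·(1−165/8976)·3451/165 = 2.5392509
  Dept II: (16547/25523)²·(1−1829/16547)·3564/1829 = 0.72849842
  → Var(ȳ_str) = 3.2677493.
Var(ȳ_srs) = (1 − 1994/25523)·7326/1994 = 3.3869868.
deff = 3.2677493 / 3.3869868 = 0.9648.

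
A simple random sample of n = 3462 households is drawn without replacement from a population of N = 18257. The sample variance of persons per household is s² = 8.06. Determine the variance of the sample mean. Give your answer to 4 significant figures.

0.001887

Under SRS without replacement, Var(ȳ) = (1 − f)·s²/n with f = n/N = 3462/18257 = 0.18962590.
Var(ȳ) = (1 − 0.18962590)·8.06/3462 = 0.81037410·0.002328134 = 0.0018866595.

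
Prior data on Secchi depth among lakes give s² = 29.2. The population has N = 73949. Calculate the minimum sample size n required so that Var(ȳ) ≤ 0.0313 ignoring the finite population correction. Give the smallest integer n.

Without fpc, n₀ = s²/D = 29.2/0.0313 = 932.9073.
Rounding up, n = 933.

933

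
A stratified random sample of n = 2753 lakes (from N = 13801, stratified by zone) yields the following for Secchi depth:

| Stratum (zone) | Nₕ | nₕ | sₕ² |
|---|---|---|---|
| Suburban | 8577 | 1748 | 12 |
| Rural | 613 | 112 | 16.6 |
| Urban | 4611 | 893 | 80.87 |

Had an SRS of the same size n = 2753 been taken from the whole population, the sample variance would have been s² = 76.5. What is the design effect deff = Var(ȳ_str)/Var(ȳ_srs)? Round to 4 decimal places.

0.4721

Var(ȳ_str) = Σ Wₕ²(1−fₕ)sₕ²/nₕ with Wₕ = Nₕ/13801:
  Suburban: (8577/13801)²·(1−1748/8577)·12/1748 = 0.0021111118
  Rural: (613/13801)²·(1−112/613)·16.6/112 = 2.3898308 × 10^-4
  Urban: (4611/13801)²·(1−893/4611)·80.87/893 = 0.0081511593
  → Var(ȳ_str) = 0.010501254.
Var(ȳ_srs) = (1 − 2753/13801)·76.5/2753 = 0.022244791.
deff = 0.010501254 / 0.022244791 = 0.4721.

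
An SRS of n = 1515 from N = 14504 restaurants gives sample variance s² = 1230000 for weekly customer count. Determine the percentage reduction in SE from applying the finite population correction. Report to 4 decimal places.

5.3667

f = n/N = 1515/14504 = 0.10445394.
SE_no-fpc = √(s²/n) = 28.493529; SE_fpc = √((1−f)s²/n) = 26.964365.
Ratio = √(1−f) = 0.94633295. Reduction = 100·(1 − 0.94633295) = 5.3667%.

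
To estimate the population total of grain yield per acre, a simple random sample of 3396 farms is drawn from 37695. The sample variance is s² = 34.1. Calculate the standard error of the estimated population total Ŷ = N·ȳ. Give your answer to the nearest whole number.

3603

Var(Ŷ) = N²·Var(ȳ) = N²·(1 − n/N)·s²/n.
f = 3396/37695 = 0.09009152; Var(ȳ) = 0.90990848·34.1/3396 = 0.0091365957.
Var(Ŷ) = 37695² · 0.0091365957 = 1.2982308 × 10^7.
SE(Ŷ) = √(1.2982308 × 10^7) = 3603.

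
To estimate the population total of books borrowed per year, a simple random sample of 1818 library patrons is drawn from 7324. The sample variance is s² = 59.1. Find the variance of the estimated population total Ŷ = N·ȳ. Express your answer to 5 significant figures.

1.3109 × 10^6

Var(Ŷ) = N²·Var(ȳ) = N²·(1 − n/N)·s²/n.
f = 1818/7324 = 0.24822501; Var(ȳ) = 0.75177499·59.1/1818 = 0.02443889.
Var(Ŷ) = 7324² · 0.02443889 = 1.3109259 × 10^6.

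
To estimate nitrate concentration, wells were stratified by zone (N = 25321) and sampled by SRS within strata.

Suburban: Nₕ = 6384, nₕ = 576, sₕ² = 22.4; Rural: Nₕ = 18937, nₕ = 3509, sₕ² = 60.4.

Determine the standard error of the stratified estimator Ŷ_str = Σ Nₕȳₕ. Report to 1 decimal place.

Var(Ŷ_str) = Σₕ Nₕ²(1 − fₕ)sₕ²/nₕ.
Suburban: 6384²·(1 − 576/6384)·22.4/576 = 1.4419328 × 10^6.
Rural: 18937²·(1 − 3509/18937)·60.4/3509 = 5.028916 × 10^6.
Sum = 6.4708488 × 10^6.
SE = √(6.4708488 × 10^6) = 2543.8.

2543.8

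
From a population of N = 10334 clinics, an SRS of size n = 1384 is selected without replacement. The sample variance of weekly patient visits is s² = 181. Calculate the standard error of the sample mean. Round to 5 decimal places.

0.33655

Under SRS without replacement, Var(ȳ) = (1 − f)·s²/n with f = n/N = 1384/10334 = 0.13392684.
Var(ȳ) = (1 − 0.13392684)·181/1384 = 0.86607316·0.13078035 = 0.11326535.
SE(ȳ) = √(0.11326535) = 0.33655.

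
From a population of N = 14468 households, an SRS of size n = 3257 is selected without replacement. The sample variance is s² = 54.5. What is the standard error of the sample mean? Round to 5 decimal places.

Under SRS without replacement, Var(ȳ) = (1 − f)·s²/n with f = n/N = 3257/14468 = 0.22511750.
Var(ȳ) = (1 − 0.22511750)·54.5/3257 = 0.77488250·0.01673319 = 0.012966256.
SE(ȳ) = √(0.012966256) = 0.11387.

0.11387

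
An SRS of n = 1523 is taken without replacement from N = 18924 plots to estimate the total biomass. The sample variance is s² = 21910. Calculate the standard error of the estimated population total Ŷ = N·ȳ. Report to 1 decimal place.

Var(Ŷ) = N²·Var(ȳ) = N²·(1 − n/N)·s²/n.
f = 1523/18924 = 0.08047981; Var(ȳ) = 0.91952019·21910/1523 = 13.228291.
Var(Ŷ) = 18924² · 13.228291 = 4.7372862 × 10^9.
SE(Ŷ) = √(4.7372862 × 10^9) = 68827.9.

68827.9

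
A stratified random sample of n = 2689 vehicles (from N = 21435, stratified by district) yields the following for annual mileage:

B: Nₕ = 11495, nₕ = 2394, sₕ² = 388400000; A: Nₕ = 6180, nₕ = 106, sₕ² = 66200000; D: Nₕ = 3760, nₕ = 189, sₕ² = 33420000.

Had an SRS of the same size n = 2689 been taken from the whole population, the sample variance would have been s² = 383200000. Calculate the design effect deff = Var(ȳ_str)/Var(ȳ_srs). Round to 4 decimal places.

Var(ȳ_str) = Σ Wₕ²(1−fₕ)sₕ²/nₕ with Wₕ = Nₕ/21435:
  B: (11495/21435)²·(1−2394/11495)·388400000/2394 = 36940.791
  A: (6180/21435)²·(1−106/6180)·66200000/106 = 51023.284
  D: (3760/21435)²·(1−189/3760)·33420000/189 = 5167.439
  → Var(ȳ_str) = 93131.514.
Var(ȳ_srs) = (1 − 2689/21435)·383200000/2689 = 124629.2.
deff = 93131.514 / 124629.2 = 0.7473.

0.7473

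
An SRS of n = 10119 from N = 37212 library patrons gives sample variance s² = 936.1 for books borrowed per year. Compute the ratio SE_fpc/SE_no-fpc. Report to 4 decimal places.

0.8533

f = n/N = 10119/37212 = 0.27192841.
SE_no-fpc = √(s²/n) = 0.30415315; SE_fpc = √((1−f)s²/n) = 0.2595251.
Ratio = √(1−f) = 0.85327111.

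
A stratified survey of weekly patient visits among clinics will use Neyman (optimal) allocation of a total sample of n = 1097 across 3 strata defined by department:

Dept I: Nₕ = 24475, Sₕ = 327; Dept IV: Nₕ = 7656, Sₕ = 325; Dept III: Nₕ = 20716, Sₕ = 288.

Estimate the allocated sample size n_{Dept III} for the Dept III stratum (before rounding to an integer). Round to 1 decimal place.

397.7

Neyman allocation: nₕ = n·NₕSₕ / Σⱼ NⱼSⱼ.
Σ NⱼSⱼ = 24475·327 + 7656·325 + 20716·288 = 1.6457733 × 10^7.
n_{Dept III} = 1097·20716·288 / (1.6457733 × 10^7) = 397.7.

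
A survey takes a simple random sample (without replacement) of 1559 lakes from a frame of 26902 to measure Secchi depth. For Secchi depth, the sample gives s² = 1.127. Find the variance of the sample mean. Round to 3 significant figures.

6.81 × 10^-4

Under SRS without replacement, Var(ȳ) = (1 − f)·s²/n with f = n/N = 1559/26902 = 0.05795108.
Var(ȳ) = (1 − 0.05795108)·1.127/1559 = 0.94204892·7.2289929 × 10^-4 = 6.810065 × 10^-4.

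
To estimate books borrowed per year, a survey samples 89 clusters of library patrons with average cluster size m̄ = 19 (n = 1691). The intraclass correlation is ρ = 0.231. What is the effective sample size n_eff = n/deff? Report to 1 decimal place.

327.8

deff = 1 + (19 − 1)·0.231 = 1 + 4.158 = 5.158.
n_eff = 1691 / 5.158 = 327.8.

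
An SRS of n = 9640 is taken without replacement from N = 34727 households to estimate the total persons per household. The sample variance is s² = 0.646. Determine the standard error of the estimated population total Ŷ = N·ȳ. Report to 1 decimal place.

Var(Ŷ) = N²·Var(ȳ) = N²·(1 − n/N)·s²/n.
f = 9640/34727 = 0.27759380; Var(ȳ) = 0.72240620·0.646/9640 = 4.8410208 × 10^-5.
Var(Ŷ) = 34727² · (4.8410208 × 10^-5) = 58380.994.
SE(Ŷ) = √(58380.994) = 241.6.

241.6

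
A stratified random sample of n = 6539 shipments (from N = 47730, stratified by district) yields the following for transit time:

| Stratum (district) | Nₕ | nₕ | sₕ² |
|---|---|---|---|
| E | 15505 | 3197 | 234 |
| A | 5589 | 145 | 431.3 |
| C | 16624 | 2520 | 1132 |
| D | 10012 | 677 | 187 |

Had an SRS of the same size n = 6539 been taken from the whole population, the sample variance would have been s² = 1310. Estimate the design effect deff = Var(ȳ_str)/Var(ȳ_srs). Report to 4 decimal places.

Var(ȳ_str) = Σ Wₕ²(1−fₕ)sₕ²/nₕ with Wₕ = Nₕ/47730:
  E: (15505/47730)²·(1−3197/15505)·234/3197 = 0.0061312583
  A: (5589/47730)²·(1−145/5589)·431.3/145 = 0.039726547
  C: (16624/47730)²·(1−2520/16624)·1132/2520 = 0.046231805
  D: (10012/47730)²·(1−677/10012)·187/677 = 0.011331965
  → Var(ȳ_str) = 0.10342158.
Var(ȳ_srs) = (1 − 6539/47730)·1310/6539 = 0.17289039.
deff = 0.10342158 / 0.17289039 = 0.5982.

0.5982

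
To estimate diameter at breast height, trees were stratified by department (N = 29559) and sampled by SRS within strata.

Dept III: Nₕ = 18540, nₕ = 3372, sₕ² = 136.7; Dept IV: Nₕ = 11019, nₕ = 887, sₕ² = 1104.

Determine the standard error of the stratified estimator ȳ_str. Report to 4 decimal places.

0.4148

Var(ȳ_str) = Σₕ Wₕ²(1 − fₕ)sₕ²/nₕ with Wₕ = Nₕ/N, N = 29559.
Dept III: Wₕ = 0.62722014; term = 0.62722014²·(1 − 0.18187702)·136.7/3372 = 0.013047867.
Dept IV: Wₕ = 0.37277986; term = 0.37277986²·(1 − 0.08049732)·1104/887 = 0.15903889.
Sum = 0.17208676.
SE = √(0.17208676) = 0.4148.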